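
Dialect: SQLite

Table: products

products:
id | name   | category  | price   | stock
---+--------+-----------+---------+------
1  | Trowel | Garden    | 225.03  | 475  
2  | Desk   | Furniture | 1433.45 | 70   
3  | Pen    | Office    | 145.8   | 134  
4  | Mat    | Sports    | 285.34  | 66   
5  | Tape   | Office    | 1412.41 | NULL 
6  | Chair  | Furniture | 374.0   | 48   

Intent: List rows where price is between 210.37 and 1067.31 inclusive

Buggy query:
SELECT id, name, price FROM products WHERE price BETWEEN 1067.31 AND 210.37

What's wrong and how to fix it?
Bug: BETWEEN expects the lower bound first; with 1067.31 AND 210.37 the range is empty

Fix: Swap the bounds so the smaller value comes first

Corrected query:
SELECT id, name, price FROM products WHERE price BETWEEN 210.37 AND 1067.31

Result:
id | name   | price 
---+--------+-------
1  | Trowel | 225.03
4  | Mat    | 285.34
6  | Chair  | 374   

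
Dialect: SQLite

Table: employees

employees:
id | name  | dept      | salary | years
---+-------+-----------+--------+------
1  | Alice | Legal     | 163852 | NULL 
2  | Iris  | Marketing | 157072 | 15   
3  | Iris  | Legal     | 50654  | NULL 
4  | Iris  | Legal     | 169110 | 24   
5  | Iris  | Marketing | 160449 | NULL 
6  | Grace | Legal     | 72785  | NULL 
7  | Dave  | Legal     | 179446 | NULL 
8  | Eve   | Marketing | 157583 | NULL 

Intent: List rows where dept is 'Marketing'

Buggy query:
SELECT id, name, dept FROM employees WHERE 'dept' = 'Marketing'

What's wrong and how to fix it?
Bug: Single quotes denote string literals in SQL; the column name is being compared as a constant string

Fix: Reference the column as dept without single quotes

Corrected query:
SELECT id, name, dept FROM employees WHERE dept = 'Marketing'

Result:
id | name | dept     
---+------+----------
2  | Iris | Marketing
5  | Iris | Marketing
8  | Eve  | Marketing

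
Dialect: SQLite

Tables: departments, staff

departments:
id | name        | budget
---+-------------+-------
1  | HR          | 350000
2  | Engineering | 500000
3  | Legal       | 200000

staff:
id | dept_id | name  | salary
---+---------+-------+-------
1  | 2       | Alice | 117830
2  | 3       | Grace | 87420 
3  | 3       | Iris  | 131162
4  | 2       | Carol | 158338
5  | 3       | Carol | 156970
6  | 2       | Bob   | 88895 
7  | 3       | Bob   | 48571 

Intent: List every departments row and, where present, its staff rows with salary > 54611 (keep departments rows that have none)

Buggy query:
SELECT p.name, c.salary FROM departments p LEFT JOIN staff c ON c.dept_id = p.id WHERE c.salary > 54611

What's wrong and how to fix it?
Bug: Filtering c.salary in WHERE discards the NULL rows produced by LEFT JOIN, turning it into an inner join

Fix: Move the right-table condition into the ON clause so unmatched parents are kept

Corrected query:
SELECT p.name, c.salary FROM departments p LEFT JOIN staff c ON c.dept_id = p.id AND c.salary > 54611

Result:
name        | salary
------------+-------
HR          | NULL  
Engineering | 88895 
Engineering | 117830
Engineering | 158338
Legal       | 87420 
Legal       | 131162
Legal       | 156970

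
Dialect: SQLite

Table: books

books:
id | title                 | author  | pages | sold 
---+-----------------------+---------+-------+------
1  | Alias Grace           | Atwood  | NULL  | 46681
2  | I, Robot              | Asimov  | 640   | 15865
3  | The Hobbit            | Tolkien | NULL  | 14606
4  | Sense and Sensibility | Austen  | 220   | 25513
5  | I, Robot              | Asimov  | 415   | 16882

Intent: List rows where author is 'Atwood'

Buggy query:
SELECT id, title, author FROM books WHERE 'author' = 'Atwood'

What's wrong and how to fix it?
Bug: Single quotes denote string literals in SQL; the column name is being compared as a constant string

Fix: Reference the column as author without single quotes

Corrected query:
SELECT id, title, author FROM books WHERE author = 'Atwood'

Result:
id | title       | author
---+-------------+-------
1  | Alias Grace | Atwood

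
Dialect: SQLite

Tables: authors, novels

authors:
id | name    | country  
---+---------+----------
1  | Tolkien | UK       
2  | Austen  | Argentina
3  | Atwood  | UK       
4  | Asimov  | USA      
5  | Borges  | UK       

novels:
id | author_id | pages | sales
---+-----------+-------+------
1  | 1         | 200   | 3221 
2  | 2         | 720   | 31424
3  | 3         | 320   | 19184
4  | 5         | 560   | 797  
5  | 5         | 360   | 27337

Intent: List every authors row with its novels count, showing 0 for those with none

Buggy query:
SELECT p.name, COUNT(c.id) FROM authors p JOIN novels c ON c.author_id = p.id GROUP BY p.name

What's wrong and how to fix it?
Bug: INNER JOIN drops authors rows that have no matching novels rows

Fix: Use LEFT JOIN so parents without children still appear (COUNT(c.id) gives 0)

Corrected query:
SELECT p.name, COUNT(c.id) FROM authors p LEFT JOIN novels c ON c.author_id = p.id GROUP BY p.name

Result:
name    | COUNT(c.id)
--------+------------
Asimov  | 0          
Atwood  | 1          
Austen  | 1          
Borges  | 2          
Tolkien | 1          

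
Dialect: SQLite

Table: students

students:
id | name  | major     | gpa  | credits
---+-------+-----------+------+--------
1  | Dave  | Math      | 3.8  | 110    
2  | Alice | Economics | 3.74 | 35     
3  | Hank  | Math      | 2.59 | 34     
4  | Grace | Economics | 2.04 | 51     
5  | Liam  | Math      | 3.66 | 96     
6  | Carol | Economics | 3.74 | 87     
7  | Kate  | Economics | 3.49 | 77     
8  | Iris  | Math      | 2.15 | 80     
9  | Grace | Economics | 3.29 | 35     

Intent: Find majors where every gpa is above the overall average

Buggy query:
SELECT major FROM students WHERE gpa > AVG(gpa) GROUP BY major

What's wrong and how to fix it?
Bug: AVG() is an aggregate; it can't sit directly in WHERE

Fix: Use a subquery for AVG and a HAVING MIN(...) filter so the condition holds for every row in the group

Corrected query:
SELECT major FROM students GROUP BY major HAVING MIN(gpa) > (SELECT AVG(gpa) FROM students)

Result:
(no rows)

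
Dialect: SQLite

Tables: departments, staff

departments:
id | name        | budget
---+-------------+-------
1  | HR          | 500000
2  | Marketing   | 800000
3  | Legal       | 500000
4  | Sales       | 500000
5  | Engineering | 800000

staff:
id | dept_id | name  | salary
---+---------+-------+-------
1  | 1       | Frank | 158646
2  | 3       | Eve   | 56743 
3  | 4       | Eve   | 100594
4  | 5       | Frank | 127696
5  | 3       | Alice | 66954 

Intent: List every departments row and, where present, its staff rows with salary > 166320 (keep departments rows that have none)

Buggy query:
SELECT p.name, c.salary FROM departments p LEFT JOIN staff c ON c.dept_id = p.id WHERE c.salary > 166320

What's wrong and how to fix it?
Bug: Filtering c.salary in WHERE discards the NULL rows produced by LEFT JOIN, turning it into an inner join

Fix: Put 'c.salary > 166320' in the JOIN's ON clause instead of WHERE

Corrected query:
SELECT p.name, c.salary FROM departments p LEFT JOIN staff c ON c.dept_id = p.id AND c.salary > 166320

Result:
name        | salary
------------+-------
HR          | NULL  
Marketing   | NULL  
Legal       | NULL  
Sales       | NULL  
Engineering | NULL  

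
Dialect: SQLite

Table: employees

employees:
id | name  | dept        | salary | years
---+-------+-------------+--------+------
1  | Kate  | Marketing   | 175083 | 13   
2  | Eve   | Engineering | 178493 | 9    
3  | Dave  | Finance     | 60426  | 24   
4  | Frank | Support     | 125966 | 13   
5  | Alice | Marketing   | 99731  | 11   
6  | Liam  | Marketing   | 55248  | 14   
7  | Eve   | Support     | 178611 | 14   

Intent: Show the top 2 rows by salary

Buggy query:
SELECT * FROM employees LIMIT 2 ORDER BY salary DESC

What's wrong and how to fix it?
Bug: ORDER BY cannot follow LIMIT; LIMIT is the final clause

Fix: Swap the clauses: ORDER BY first, then LIMIT

Corrected query:
SELECT * FROM employees ORDER BY salary DESC LIMIT 2

Result:
id | name | dept        | salary | years
---+------+-------------+--------+------
7  | Eve  | Support     | 178611 | 14   
2  | Eve  | Engineering | 178493 | 9    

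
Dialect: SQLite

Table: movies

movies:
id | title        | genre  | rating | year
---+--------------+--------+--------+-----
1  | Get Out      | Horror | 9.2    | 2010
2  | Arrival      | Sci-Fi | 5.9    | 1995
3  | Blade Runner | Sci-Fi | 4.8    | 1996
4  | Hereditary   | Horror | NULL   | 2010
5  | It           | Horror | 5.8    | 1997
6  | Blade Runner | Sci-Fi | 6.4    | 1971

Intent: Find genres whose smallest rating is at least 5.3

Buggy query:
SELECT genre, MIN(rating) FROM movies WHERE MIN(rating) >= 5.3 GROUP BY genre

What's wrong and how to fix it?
Bug: Aggregates like MIN are computed per group after WHERE runs

Fix: Use HAVING for the per-group MIN condition

Corrected query:
SELECT genre, MIN(rating) FROM movies GROUP BY genre HAVING MIN(rating) >= 5.3

Result:
genre  | MIN(rating)
-------+------------
Horror | 5.8        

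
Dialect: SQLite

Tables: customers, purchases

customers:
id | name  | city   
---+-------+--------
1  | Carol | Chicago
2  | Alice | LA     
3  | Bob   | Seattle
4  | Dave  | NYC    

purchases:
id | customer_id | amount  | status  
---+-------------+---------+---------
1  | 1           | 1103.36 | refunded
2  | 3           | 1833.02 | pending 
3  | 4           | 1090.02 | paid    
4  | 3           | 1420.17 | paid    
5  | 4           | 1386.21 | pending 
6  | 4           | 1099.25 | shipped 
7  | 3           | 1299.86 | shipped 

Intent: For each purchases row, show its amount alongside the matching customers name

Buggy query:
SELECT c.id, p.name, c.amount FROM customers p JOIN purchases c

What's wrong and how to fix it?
Bug: Missing join condition: each purchases row is matched to all customers rows instead of just its own

Fix: Add ON c.customer_id = p.id to the JOIN

Corrected query:
SELECT c.id, p.name, c.amount FROM customers p JOIN purchases c ON c.customer_id = p.id

Result:
id | name  | amount 
---+-------+--------
1  | Carol | 1103.36
2  | Bob   | 1833.02
3  | Dave  | 1090.02
4  | Bob   | 1420.17
5  | Dave  | 1386.21
6  | Dave  | 1099.25
7  | Bob   | 1299.86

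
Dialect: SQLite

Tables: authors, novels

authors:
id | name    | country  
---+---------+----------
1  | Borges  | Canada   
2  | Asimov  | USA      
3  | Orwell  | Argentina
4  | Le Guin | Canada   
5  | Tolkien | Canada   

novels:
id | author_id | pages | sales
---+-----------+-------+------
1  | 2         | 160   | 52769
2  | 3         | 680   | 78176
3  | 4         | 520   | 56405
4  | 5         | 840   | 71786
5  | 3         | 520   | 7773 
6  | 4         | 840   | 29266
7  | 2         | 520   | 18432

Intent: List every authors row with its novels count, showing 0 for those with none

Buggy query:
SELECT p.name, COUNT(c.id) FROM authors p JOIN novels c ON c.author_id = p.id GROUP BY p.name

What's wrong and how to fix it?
Bug: INNER JOIN drops authors rows that have no matching novels rows

Fix: Use LEFT JOIN so parents without children still appear (COUNT(c.id) gives 0)

Corrected query:
SELECT p.name, COUNT(c.id) FROM authors p LEFT JOIN novels c ON c.author_id = p.id GROUP BY p.name

Result:
name    | COUNT(c.id)
--------+------------
Asimov  | 2          
Borges  | 0          
Le Guin | 2          
Orwell  | 2          
Tolkien | 1          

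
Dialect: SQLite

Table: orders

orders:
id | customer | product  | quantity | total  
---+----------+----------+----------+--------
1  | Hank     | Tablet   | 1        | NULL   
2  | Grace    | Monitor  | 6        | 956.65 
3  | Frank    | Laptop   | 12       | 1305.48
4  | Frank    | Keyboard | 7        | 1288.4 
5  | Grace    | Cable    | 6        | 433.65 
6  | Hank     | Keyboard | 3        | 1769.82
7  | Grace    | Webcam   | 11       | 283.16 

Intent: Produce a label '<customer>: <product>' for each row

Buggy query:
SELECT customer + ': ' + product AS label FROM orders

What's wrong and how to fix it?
Bug: SQLite uses || for string concatenation; + coerces text to numbers (yielding 0)

Fix: Replace + with || to concatenate text

Corrected query:
SELECT customer || ': ' || product AS label FROM orders

Result:
label          
---------------
Hank: Tablet   
Grace: Monitor 
Frank: Laptop  
Frank: Keyboard
Grace: Cable   
Hank: Keyboard 
Grace: Webcam  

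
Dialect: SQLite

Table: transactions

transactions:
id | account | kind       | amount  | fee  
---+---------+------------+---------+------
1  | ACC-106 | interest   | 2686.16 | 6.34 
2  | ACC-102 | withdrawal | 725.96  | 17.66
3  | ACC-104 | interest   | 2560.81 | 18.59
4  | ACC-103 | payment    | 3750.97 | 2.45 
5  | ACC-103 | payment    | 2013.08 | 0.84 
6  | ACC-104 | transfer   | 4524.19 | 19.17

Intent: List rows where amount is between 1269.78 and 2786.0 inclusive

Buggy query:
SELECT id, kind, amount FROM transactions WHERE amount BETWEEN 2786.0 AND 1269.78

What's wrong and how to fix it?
Bug: The bounds are reversed; BETWEEN a AND b requires a <= b to match anything

Fix: Swap the bounds so the smaller value comes first

Corrected query:
SELECT id, kind, amount FROM transactions WHERE amount BETWEEN 1269.78 AND 2786.0

Result:
id | kind     | amount 
---+----------+--------
1  | interest | 2686.16
3  | interest | 2560.81
5  | payment  | 2013.08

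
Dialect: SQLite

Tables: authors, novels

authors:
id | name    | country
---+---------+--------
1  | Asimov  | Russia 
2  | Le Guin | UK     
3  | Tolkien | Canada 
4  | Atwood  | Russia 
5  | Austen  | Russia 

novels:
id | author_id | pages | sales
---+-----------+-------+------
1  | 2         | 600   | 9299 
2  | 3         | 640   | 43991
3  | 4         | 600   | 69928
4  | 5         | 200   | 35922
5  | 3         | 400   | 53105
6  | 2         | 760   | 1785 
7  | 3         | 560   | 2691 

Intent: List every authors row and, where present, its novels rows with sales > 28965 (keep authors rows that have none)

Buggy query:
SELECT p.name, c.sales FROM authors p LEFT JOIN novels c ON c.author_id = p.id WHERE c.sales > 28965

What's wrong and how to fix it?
Bug: A WHERE condition on the right-hand table after LEFT JOIN drops unmatched parents

Fix: Move the right-table condition into the ON clause so unmatched parents are kept

Corrected query:
SELECT p.name, c.sales FROM authors p LEFT JOIN novels c ON c.author_id = p.id AND c.sales > 28965

Result:
name    | sales
--------+------
Asimov  | NULL 
Le Guin | NULL 
Tolkien | 43991
Tolkien | 53105
Atwood  | 69928
Austen  | 35922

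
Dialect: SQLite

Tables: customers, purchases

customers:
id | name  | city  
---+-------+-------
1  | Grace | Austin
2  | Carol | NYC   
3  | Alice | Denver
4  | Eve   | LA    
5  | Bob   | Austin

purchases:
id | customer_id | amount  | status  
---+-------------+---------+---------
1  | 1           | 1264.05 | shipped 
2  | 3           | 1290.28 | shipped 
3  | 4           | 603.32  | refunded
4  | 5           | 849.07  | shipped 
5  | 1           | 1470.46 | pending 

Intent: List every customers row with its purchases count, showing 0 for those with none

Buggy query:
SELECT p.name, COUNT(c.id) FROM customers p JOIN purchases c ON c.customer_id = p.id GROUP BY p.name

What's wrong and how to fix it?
Bug: An inner join excludes parents with zero children

Fix: Switch to LEFT JOIN to retain unmatched parent rows

Corrected query:
SELECT p.name, COUNT(c.id) FROM customers p LEFT JOIN purchases c ON c.customer_id = p.id GROUP BY p.name

Result:
name  | COUNT(c.id)
------+------------
Alice | 1          
Bob   | 1          
Carol | 0          
Eve   | 1          
Grace | 2          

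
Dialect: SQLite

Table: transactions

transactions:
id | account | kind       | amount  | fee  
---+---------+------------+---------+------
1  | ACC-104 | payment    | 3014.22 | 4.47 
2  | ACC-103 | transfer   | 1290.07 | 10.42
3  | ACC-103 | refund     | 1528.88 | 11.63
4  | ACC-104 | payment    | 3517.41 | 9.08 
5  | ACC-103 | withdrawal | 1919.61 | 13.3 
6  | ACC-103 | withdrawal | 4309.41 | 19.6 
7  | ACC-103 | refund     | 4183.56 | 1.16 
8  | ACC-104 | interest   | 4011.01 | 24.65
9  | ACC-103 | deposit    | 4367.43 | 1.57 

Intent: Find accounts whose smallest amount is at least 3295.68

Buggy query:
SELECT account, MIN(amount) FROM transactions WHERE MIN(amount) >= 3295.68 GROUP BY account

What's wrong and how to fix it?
Bug: Aggregates like MIN are computed per group after WHERE runs

Fix: Use HAVING for the per-group MIN condition

Corrected query:
SELECT account, MIN(amount) FROM transactions GROUP BY account HAVING MIN(amount) >= 3295.68

Result:
(no rows)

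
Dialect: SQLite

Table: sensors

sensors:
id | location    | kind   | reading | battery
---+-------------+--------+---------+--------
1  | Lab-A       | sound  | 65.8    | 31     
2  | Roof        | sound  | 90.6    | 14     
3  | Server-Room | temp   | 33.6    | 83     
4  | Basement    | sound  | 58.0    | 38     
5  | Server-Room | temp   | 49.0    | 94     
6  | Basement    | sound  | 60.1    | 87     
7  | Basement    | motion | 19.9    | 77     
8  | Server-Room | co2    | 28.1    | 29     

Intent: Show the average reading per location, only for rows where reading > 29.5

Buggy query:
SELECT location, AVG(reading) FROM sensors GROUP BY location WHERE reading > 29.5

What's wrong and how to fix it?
Bug: WHERE cannot follow GROUP BY

Fix: Move the WHERE clause before GROUP BY

Corrected query:
SELECT location, AVG(reading) FROM sensors WHERE reading > 29.5 GROUP BY location

Result:
location    | AVG(reading)
------------+-------------
Basement    | 59.05       
Lab-A       | 65.8        
Roof        | 90.6        
Server-Room | 41.3        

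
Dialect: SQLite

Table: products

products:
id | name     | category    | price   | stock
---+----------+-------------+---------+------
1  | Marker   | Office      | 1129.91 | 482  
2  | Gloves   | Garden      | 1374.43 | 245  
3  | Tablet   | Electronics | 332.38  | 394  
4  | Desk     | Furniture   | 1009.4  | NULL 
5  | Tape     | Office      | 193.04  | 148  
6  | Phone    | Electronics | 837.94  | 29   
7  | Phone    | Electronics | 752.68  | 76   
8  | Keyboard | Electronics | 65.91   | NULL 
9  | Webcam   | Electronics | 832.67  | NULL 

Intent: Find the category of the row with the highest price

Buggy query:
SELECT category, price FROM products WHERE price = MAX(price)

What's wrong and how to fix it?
Bug: MAX(price) is an aggregate and cannot be used directly in WHERE

Fix: Use a subquery: WHERE price = (SELECT MAX(price) FROM products)

Corrected query:
SELECT category, price FROM products WHERE price = (SELECT MAX(price) FROM products)

Result:
category | price  
---------+--------
Garden   | 1374.43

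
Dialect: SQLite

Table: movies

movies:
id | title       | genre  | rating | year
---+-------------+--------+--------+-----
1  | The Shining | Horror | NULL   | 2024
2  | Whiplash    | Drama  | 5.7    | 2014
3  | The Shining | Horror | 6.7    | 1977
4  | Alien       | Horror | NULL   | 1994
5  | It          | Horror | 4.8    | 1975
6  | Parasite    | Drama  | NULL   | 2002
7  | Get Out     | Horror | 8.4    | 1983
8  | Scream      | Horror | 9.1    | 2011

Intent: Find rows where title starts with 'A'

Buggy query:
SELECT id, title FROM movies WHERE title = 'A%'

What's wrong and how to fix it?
Bug: '=' compares the literal string including the % character; pattern matching needs LIKE

Fix: Use LIKE for wildcard pattern matching

Corrected query:
SELECT id, title FROM movies WHERE title LIKE 'A%'

Result:
id | title
---+------
4  | Alien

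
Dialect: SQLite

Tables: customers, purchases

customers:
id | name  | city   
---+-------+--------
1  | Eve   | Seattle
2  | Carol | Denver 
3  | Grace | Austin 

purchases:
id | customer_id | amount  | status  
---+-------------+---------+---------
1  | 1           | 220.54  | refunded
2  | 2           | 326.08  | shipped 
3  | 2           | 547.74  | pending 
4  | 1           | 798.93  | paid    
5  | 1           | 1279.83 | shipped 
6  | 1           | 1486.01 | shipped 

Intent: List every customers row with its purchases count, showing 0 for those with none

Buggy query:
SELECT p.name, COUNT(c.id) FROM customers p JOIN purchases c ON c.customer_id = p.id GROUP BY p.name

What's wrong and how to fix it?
Bug: An inner join excludes parents with zero children

Fix: Use LEFT JOIN so parents without children still appear (COUNT(c.id) gives 0)

Corrected query:
SELECT p.name, COUNT(c.id) FROM customers p LEFT JOIN purchases c ON c.customer_id = p.id GROUP BY p.name

Result:
name  | COUNT(c.id)
------+------------
Carol | 2          
Eve   | 4          
Grace | 0          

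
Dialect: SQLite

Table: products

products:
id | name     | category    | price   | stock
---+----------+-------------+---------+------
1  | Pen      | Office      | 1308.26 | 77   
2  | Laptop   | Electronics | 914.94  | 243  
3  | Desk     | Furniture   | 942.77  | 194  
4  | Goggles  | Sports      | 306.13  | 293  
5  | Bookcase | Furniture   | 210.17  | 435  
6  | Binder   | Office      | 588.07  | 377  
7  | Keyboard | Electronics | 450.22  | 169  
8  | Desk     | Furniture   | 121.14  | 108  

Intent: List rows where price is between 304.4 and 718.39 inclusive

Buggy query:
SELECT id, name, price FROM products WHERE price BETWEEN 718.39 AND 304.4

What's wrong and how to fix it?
Bug: BETWEEN expects the lower bound first; with 718.39 AND 304.4 the range is empty

Fix: Write BETWEEN 304.4 AND 718.39

Corrected query:
SELECT id, name, price FROM products WHERE price BETWEEN 304.4 AND 718.39

Result:
id | name     | price 
---+----------+-------
4  | Goggles  | 306.13
6  | Binder   | 588.07
7  | Keyboard | 450.22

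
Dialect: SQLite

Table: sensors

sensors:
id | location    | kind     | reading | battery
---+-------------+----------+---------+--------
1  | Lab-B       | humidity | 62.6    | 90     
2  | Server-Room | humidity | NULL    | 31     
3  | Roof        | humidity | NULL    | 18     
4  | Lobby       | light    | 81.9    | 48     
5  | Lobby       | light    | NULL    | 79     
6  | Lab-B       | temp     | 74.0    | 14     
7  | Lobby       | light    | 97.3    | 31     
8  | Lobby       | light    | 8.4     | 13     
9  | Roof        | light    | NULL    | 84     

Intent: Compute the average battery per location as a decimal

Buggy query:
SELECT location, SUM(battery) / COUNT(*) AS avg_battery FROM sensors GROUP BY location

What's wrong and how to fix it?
Bug: SUM(battery) and COUNT(*) are both integers; the division truncates the fractional part

Fix: Cast one side to REAL so the division keeps the fractional part

Corrected query:
SELECT location, SUM(battery) * 1.0 / COUNT(*) AS avg_battery FROM sensors GROUP BY location

Result:
location    | avg_battery
------------+------------
Lab-B       | 52         
Lobby       | 42.75      
Roof        | 51         
Server-Room | 31         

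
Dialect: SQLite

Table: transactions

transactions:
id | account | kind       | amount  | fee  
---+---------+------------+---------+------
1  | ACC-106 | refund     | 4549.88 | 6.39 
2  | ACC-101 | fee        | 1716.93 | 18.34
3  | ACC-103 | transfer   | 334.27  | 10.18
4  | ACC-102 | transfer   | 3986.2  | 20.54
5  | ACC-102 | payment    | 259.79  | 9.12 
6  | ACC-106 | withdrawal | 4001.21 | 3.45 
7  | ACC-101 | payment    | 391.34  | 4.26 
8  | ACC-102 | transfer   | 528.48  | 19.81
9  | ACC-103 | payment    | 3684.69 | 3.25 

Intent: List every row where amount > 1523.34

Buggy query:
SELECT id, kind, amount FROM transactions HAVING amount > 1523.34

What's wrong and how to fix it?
Bug: This is a non-aggregate query (no GROUP BY, no aggregates), so in SQLite the HAVING clause is invalid here; a row-level condition belongs in WHERE

Fix: Use WHERE for row-level filtering

Corrected query:
SELECT id, kind, amount FROM transactions WHERE amount > 1523.34

Result:
id | kind       | amount 
---+------------+--------
1  | refund     | 4549.88
2  | fee        | 1716.93
4  | transfer   | 3986.2 
6  | withdrawal | 4001.21
9  | payment    | 3684.69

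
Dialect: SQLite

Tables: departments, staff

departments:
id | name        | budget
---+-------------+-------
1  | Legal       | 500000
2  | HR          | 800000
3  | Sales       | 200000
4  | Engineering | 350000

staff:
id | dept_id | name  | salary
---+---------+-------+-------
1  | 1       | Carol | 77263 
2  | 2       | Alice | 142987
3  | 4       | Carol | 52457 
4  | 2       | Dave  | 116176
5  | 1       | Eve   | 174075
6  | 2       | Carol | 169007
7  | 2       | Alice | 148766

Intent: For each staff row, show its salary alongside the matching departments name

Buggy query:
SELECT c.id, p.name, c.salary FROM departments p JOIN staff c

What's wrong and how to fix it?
Bug: Missing join condition: each staff row is matched to all departments rows instead of just its own

Fix: Specify the join condition linking the foreign key to the parent id

Corrected query:
SELECT c.id, p.name, c.salary FROM departments p JOIN staff c ON c.dept_id = p.id

Result:
id | name        | salary
---+-------------+-------
1  | Legal       | 77263 
2  | HR          | 142987
3  | Engineering | 52457 
4  | HR          | 116176
5  | Legal       | 174075
6  | HR          | 169007
7  | HR          | 148766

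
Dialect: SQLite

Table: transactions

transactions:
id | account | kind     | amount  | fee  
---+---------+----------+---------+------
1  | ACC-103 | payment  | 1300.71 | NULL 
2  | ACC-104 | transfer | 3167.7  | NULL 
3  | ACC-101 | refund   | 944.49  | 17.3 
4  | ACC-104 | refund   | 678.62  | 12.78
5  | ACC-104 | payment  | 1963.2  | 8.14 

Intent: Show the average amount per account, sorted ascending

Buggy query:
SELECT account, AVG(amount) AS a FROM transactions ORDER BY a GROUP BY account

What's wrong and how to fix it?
Bug: GROUP BY must precede ORDER BY

Fix: Reorder: SELECT … FROM … GROUP BY … ORDER BY …

Corrected query:
SELECT account, AVG(amount) AS a FROM transactions GROUP BY account ORDER BY a

Result:
account | a          
--------+------------
ACC-101 | 944.49     
ACC-103 | 1300.71    
ACC-104 | 1936.506667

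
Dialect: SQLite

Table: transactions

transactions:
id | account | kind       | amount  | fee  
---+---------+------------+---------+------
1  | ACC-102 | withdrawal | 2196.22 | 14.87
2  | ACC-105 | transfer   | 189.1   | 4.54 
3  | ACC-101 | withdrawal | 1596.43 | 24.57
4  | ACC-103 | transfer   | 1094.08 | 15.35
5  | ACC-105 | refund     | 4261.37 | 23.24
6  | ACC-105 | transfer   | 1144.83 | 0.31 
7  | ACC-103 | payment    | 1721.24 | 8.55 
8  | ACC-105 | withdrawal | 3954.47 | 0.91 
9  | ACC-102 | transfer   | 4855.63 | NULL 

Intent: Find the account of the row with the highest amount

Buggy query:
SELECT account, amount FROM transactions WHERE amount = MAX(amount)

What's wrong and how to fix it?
Bug: WHERE is evaluated per row; an aggregate over the whole table isn't defined there

Fix: Use a subquery: WHERE amount = (SELECT MAX(amount) FROM transactions)

Corrected query:
SELECT account, amount FROM transactions WHERE amount = (SELECT MAX(amount) FROM transactions)

Result:
account | amount 
--------+--------
ACC-102 | 4855.63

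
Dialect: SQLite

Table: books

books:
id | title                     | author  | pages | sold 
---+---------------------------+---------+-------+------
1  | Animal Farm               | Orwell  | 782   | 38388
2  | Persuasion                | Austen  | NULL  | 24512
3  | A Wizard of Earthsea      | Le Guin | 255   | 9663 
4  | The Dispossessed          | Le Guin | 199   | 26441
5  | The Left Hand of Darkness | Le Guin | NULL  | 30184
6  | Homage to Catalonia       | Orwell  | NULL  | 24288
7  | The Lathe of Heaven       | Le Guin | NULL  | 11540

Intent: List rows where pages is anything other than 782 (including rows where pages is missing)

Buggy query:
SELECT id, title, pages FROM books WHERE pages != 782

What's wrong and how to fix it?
Bug: 'pages != 782' is unknown when pages is NULL, so NULL rows are silently excluded

Fix: Handle NULL separately with IS NULL alongside the inequality

Corrected query:
SELECT id, title, pages FROM books WHERE pages != 782 OR pages IS NULL

Result:
id | title                     | pages
---+---------------------------+------
2  | Persuasion                | NULL 
3  | A Wizard of Earthsea      | 255  
4  | The Dispossessed          | 199  
5  | The Left Hand of Darkness | NULL 
6  | Homage to Catalonia       | NULL 
7  | The Lathe of Heaven       | NULL 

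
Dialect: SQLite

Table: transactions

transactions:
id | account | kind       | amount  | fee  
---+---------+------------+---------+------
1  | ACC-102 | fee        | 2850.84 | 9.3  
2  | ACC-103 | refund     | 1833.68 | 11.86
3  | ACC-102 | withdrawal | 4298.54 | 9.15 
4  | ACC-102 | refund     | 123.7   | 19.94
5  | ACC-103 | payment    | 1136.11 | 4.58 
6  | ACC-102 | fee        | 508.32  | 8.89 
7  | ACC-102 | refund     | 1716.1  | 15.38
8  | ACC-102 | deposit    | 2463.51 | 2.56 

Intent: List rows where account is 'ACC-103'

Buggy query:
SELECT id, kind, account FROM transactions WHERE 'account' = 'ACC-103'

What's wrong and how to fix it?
Bug: 'account' in single quotes is a string literal, not the column; the comparison is literal-vs-literal and never true

Fix: Reference the column as account without single quotes

Corrected query:
SELECT id, kind, account FROM transactions WHERE account = 'ACC-103'

Result:
id | kind    | account
---+---------+--------
2  | refund  | ACC-103
5  | payment | ACC-103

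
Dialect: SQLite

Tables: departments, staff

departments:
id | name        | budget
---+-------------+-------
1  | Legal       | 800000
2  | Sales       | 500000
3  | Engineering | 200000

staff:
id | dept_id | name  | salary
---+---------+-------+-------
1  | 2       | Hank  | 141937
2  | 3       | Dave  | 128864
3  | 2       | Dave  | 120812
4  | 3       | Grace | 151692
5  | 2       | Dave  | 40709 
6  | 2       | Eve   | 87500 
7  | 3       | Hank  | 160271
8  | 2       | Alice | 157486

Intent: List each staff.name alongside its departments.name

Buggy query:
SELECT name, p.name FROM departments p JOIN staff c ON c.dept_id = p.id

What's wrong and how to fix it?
Bug: 'name' exists in both joined tables, so the database can't tell which one is meant

Fix: Prefix ambiguous columns with the table alias

Corrected query:
SELECT c.name, p.name FROM departments p JOIN staff c ON c.dept_id = p.id

Result:
name  | name       
------+------------
Hank  | Sales      
Dave  | Engineering
Dave  | Sales      
Grace | Engineering
Dave  | Sales      
Eve   | Sales      
Hank  | Engineering
Alice | Sales      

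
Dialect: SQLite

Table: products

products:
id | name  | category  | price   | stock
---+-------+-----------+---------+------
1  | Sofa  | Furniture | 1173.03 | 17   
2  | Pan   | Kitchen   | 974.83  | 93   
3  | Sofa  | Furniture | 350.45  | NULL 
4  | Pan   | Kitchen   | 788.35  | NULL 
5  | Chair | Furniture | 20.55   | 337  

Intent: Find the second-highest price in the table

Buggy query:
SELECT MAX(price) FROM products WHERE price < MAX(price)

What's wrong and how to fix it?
Bug: MAX(price) on the right of the comparison is an aggregate-in-WHERE error

Fix: Put the inner MAX in a scalar subquery

Corrected query:
SELECT MAX(price) FROM products WHERE price < (SELECT MAX(price) FROM products)

Result:
MAX(price)
----------
974.83    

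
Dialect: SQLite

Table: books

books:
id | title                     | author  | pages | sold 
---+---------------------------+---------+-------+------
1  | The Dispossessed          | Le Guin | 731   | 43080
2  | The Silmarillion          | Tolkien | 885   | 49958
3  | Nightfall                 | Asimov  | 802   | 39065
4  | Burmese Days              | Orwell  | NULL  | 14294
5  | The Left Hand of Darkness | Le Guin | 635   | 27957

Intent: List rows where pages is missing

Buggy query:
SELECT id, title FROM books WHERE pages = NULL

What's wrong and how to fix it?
Bug: Comparing to NULL with '=' never matches; NULL = NULL is unknown, not true

Fix: Replace '= NULL' with 'IS NULL'

Corrected query:
SELECT id, title FROM books WHERE pages IS NULL

Result:
id | title       
---+-------------
4  | Burmese Days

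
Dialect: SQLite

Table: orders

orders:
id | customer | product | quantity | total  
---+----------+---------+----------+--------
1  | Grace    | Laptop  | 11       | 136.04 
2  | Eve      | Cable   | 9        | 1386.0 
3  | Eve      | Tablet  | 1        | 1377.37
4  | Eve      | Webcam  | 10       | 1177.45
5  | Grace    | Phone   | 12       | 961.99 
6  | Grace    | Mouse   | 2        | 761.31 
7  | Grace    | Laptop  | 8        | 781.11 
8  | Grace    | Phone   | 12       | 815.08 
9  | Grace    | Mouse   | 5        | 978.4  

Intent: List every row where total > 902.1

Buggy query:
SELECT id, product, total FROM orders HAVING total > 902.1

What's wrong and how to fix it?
Bug: HAVING filters the output of aggregation, but this query has no GROUP BY and no aggregate functions, so SQLite rejects it (HAVING clause on a non-aggregate query); the condition here is per row

Fix: Use WHERE for row-level filtering

Corrected query:
SELECT id, product, total FROM orders WHERE total > 902.1

Result:
id | product | total  
---+---------+--------
2  | Cable   | 1386   
3  | Tablet  | 1377.37
4  | Webcam  | 1177.45
5  | Phone   | 961.99 
9  | Mouse   | 978.4  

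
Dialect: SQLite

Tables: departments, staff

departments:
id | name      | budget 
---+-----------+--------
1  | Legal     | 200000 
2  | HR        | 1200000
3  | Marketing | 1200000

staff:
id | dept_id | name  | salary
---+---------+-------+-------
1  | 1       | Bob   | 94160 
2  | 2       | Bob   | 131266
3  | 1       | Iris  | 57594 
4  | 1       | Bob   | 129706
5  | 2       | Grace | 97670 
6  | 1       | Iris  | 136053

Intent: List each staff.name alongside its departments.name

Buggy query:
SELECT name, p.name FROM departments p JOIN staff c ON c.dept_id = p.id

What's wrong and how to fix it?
Bug: Both tables have a 'name' column; the unqualified reference is ambiguous

Fix: Prefix ambiguous columns with the table alias

Corrected query:
SELECT c.name, p.name FROM departments p JOIN staff c ON c.dept_id = p.id

Result:
name  | name 
------+------
Bob   | Legal
Bob   | HR   
Iris  | Legal
Bob   | Legal
Grace | HR   
Iris  | Legal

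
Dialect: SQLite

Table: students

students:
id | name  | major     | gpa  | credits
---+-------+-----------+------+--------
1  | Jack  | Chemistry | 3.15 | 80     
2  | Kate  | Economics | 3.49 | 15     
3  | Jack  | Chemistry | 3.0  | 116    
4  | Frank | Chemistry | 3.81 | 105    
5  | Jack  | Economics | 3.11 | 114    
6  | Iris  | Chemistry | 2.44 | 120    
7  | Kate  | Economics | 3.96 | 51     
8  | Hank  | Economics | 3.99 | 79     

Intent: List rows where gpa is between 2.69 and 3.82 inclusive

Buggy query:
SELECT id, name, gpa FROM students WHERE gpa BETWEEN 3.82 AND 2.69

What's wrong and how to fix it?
Bug: BETWEEN expects the lower bound first; with 3.82 AND 2.69 the range is empty

Fix: Write BETWEEN 2.69 AND 3.82

Corrected query:
SELECT id, name, gpa FROM students WHERE gpa BETWEEN 2.69 AND 3.82

Result:
id | name  | gpa 
---+-------+-----
1  | Jack  | 3.15
2  | Kate  | 3.49
3  | Jack  | 3   
4  | Frank | 3.81
5  | Jack  | 3.11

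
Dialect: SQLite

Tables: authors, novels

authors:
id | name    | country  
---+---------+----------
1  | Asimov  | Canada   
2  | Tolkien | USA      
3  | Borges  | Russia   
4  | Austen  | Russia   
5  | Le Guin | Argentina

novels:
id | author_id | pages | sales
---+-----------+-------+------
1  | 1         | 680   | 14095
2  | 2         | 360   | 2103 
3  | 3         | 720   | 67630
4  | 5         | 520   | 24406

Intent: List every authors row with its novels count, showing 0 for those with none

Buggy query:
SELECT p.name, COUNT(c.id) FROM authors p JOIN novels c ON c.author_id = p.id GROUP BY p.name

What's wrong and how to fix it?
Bug: INNER JOIN drops authors rows that have no matching novels rows

Fix: Use LEFT JOIN so parents without children still appear (COUNT(c.id) gives 0)

Corrected query:
SELECT p.name, COUNT(c.id) FROM authors p LEFT JOIN novels c ON c.author_id = p.id GROUP BY p.name

Result:
name    | COUNT(c.id)
--------+------------
Asimov  | 1          
Austen  | 0          
Borges  | 1          
Le Guin | 1          
Tolkien | 1          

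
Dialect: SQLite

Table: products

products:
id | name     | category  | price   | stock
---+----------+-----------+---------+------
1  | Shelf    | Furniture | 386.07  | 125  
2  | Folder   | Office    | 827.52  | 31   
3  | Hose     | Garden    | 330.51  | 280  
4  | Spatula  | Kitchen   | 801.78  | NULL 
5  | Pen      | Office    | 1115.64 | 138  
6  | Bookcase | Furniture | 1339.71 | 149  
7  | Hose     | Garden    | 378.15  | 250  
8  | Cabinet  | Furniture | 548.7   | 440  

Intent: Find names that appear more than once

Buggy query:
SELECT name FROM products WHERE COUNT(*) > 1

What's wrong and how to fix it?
Bug: WHERE can't reference COUNT(*); aggregates are computed after WHERE

Fix: GROUP BY name, then filter groups with HAVING COUNT(*) > 1

Corrected query:
SELECT name FROM products GROUP BY name HAVING COUNT(*) > 1

Result:
name
----
Hose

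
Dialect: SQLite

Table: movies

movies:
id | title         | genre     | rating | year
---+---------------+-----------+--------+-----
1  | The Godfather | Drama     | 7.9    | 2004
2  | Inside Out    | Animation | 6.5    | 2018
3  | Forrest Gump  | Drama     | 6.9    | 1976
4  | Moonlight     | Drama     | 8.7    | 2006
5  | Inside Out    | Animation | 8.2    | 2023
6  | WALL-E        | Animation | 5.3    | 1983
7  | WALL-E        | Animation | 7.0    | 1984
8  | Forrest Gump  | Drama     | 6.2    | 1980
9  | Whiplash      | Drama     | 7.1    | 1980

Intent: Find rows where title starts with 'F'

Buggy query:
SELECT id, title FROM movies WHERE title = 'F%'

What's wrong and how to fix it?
Bug: Wildcards only work with LIKE; '=' treats '%' as a literal character

Fix: Use LIKE for wildcard pattern matching

Corrected query:
SELECT id, title FROM movies WHERE title LIKE 'F%'

Result:
id | title       
---+-------------
3  | Forrest Gump
8  | Forrest Gump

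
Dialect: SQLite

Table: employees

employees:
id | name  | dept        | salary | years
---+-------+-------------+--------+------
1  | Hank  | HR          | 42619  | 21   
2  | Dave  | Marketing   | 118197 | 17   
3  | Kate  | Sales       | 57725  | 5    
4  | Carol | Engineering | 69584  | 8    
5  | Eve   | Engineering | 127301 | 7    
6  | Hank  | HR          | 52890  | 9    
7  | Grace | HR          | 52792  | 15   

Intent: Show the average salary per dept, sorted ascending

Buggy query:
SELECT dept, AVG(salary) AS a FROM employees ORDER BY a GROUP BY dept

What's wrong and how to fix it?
Bug: ORDER BY appears before GROUP BY; SQL clause order requires GROUP BY first

Fix: Reorder: SELECT … FROM … GROUP BY … ORDER BY …

Corrected query:
SELECT dept, AVG(salary) AS a FROM employees GROUP BY dept ORDER BY a

Result:
dept        | a           
------------+-------------
HR          | 49433.666667
Sales       | 57725       
Engineering | 98442.5     
Marketing   | 118197      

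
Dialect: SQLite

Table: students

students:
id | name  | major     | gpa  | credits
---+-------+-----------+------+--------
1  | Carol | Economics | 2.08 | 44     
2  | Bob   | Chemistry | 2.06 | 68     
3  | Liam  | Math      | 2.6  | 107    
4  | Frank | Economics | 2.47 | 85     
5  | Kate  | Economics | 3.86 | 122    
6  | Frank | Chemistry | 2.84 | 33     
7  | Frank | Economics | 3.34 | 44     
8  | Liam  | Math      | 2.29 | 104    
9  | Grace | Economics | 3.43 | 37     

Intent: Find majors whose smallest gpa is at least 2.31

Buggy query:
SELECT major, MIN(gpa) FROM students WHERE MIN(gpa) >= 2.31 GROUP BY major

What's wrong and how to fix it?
Bug: MIN() in WHERE is a misuse of aggregate

Fix: Replace WHERE with HAVING after the GROUP BY

Corrected query:
SELECT major, MIN(gpa) FROM students GROUP BY major HAVING MIN(gpa) >= 2.31

Result:
(no rows)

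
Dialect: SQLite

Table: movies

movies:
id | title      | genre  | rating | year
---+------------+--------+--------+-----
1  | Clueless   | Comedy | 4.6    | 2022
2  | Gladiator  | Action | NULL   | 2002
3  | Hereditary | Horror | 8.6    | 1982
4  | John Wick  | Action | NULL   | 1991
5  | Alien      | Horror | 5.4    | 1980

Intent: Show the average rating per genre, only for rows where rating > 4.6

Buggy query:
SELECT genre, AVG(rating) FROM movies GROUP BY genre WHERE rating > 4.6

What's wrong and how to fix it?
Bug: Row-level WHERE must come before GROUP BY in the clause order

Fix: Place WHERE between FROM and GROUP BY

Corrected query:
SELECT genre, AVG(rating) FROM movies WHERE rating > 4.6 GROUP BY genre

Result:
genre  | AVG(rating)
-------+------------
Horror | 7          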